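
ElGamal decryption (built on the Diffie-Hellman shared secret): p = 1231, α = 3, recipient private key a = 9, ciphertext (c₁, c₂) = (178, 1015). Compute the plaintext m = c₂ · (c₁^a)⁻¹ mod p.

1062

Shared mask s = c₁^a mod p = 178^9 mod 1231.
178^1 ≡ 178 (mod 1231)
178^2 = (178^1)^2 ≡ 178^2 = 31684 ≡ 909 (mod 1231)
178^4 = (178^2)^2 ≡ 909^2 = 826281 ≡ 280 (mod 1231)
178^8 = (178^4)^2 ≡ 280^2 = 78400 ≡ 847 (mod 1231)
178^9 = 178^8 · 178^1 ≡ 847 · 178 ≡ 584 (mod 1231).
So s = 584; s⁻¹ ≡ 508 (mod 1231).
m = c₂ · s⁻¹ mod 1231 = 1015 · 508 mod 1231 = 1062.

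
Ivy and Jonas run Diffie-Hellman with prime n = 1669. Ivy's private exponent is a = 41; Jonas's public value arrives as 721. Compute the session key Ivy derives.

Shared key K = 721^41 mod 1669.
721^1 ≡ 721 (mod 1669)
721^2 = (721^1)^2 ≡ 721^2 = 519841 ≡ 782 (mod 1669)
721^4 = (721^2)^2 ≡ 782^2 = 611524 ≡ 670 (mod 1669)
721^8 = (721^4)^2 ≡ 670^2 = 448900 ≡ 1608 (mod 1669)
721^16 = (721^8)^2 ≡ 1608^2 = 2585664 ≡ 383 (mod 1669)
721^32 = (721^16)^2 ≡ 383^2 = 146689 ≡ 1486 (mod 1669)
721^41 = 721^32 · 721^8 · 721^1 ≡ 1486 · 1608 · 721 ≡ 605 (mod 1669).

605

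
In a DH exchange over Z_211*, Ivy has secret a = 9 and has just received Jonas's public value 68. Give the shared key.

27

Shared key K = 68^9 mod 211.
68^1 ≡ 68 (mod 211)
68^2 = (68^1)^2 ≡ 68^2 = 4624 ≡ 193 (mod 211)
68^4 = (68^2)^2 ≡ 193^2 = 37249 ≡ 113 (mod 211)
68^8 = (68^4)^2 ≡ 113^2 = 12769 ≡ 109 (mod 211)
68^9 = 68^8 · 68^1 ≡ 109 · 68 ≡ 27 (mod 211).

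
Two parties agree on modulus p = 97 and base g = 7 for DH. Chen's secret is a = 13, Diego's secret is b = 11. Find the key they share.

83

Diego sends B = g^b mod p = 7^11 mod 97.
7^1 ≡ 7 (mod 97)
7^2 = (7^1)^2 ≡ 7^2 = 49 ≡ 49 (mod 97)
7^4 = (7^2)^2 ≡ 49^2 = 2401 ≡ 73 (mod 97)
7^8 = (7^4)^2 ≡ 73^2 = 5329 ≡ 91 (mod 97)
7^11 = 7^8 · 7^2 · 7^1 ≡ 91 · 49 · 7 ≡ 76 (mod 97).
So B = 76. Chen then computes K = B^a mod p = 76^13 mod 97.
76^1 ≡ 76 (mod 97)
76^2 = (76^1)^2 ≡ 76^2 = 5776 ≡ 53 (mod 97)
76^4 = (76^2)^2 ≡ 53^2 = 2809 ≡ 93 (mod 97)
76^8 = (76^4)^2 ≡ 93^2 = 8649 ≡ 16 (mod 97)
76^13 = 76^8 · 76^4 · 76^1 ≡ 16 · 93 · 76 ≡ 83 (mod 97).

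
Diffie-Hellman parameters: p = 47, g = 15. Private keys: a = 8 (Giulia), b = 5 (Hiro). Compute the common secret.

18

Giulia sends A = g^a mod p = 15^8 mod 47.
15^1 ≡ 15 (mod 47)
15^2 = (15^1)^2 ≡ 15^2 = 225 ≡ 37 (mod 47)
15^4 = (15^2)^2 ≡ 37^2 = 1369 ≡ 6 (mod 47)
15^8 = (15^4)^2 ≡ 6^2 = 36 ≡ 36 (mod 47)
So A = 36. Hiro then computes K = A^b mod p = 36^5 mod 47.
36^1 ≡ 36 (mod 47)
36^2 = (36^1)^2 ≡ 36^2 = 1296 ≡ 27 (mod 47)
36^4 = (36^2)^2 ≡ 27^2 = 729 ≡ 24 (mod 47)
36^5 = 36^4 · 36^1 ≡ 24 · 36 ≡ 18 (mod 47).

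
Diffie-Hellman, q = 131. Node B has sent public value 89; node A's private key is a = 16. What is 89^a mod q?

Shared key K = 89^16 mod 131.
89^1 ≡ 89 (mod 131)
89^2 = (89^1)^2 ≡ 89^2 = 7921 ≡ 61 (mod 131)
89^4 = (89^2)^2 ≡ 61^2 = 3721 ≡ 53 (mod 131)
89^8 = (89^4)^2 ≡ 53^2 = 2809 ≡ 58 (mod 131)
89^16 = (89^8)^2 ≡ 58^2 = 3364 ≡ 89 (mod 131)

89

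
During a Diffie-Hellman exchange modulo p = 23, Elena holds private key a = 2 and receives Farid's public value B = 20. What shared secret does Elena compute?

Shared key K = 20^2 mod 23.
20^1 ≡ 20 (mod 23)
20^2 = (20^1)^2 ≡ 20^2 = 400 ≡ 9 (mod 23)

9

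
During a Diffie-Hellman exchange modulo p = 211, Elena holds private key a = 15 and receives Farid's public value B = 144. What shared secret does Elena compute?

Shared key K = 144^15 mod 211.
144^1 ≡ 144 (mod 211)
144^2 = (144^1)^2 ≡ 144^2 = 20736 ≡ 58 (mod 211)
144^4 = (144^2)^2 ≡ 58^2 = 3364 ≡ 199 (mod 211)
144^8 = (144^4)^2 ≡ 199^2 = 39601 ≡ 144 (mod 211)
144^15 = 144^8 · 144^4 · 144^2 · 144^1 ≡ 144 · 199 · 58 · 144 ≡ 144 (mod 211).

144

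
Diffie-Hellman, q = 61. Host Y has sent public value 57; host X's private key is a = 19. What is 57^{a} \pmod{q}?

12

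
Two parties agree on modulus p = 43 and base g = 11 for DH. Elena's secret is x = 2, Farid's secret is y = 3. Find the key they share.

Elena sends A = g^x mod p = 11^2 mod 43.
11^1 ≡ 11 (mod 43)
11^2 = (11^1)^2 ≡ 11^2 = 121 ≡ 35 (mod 43)
So A = 35. Farid then computes K = A^y mod p = 35^3 mod 43.
35^1 ≡ 35 (mod 43)
35^2 = (35^1)^2 ≡ 35^2 = 1225 ≡ 21 (mod 43)
35^3 = 35^2 · 35^1 ≡ 21 · 35 ≡ 4 (mod 43).

4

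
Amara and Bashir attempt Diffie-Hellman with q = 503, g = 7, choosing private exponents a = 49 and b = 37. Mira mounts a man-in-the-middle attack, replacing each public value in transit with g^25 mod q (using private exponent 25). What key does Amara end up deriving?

170

Amara receives Mira's public value M = 7^25 mod 503 instead of the honest one.
7^1 ≡ 7 (mod 503)
7^2 = (7^1)^2 ≡ 7^2 = 49 ≡ 49 (mod 503)
7^4 = (7^2)^2 ≡ 49^2 = 2401 ≡ 389 (mod 503)
7^8 = (7^4)^2 ≡ 389^2 = 151321 ≡ 421 (mod 503)
7^16 = (7^8)^2 ≡ 421^2 = 177241 ≡ 185 (mod 503)
7^25 = 7^16 · 7^8 · 7^1 ≡ 185 · 421 · 7 ≡ 446 (mod 503).
So M = 446. Amara computes K = M^49 mod 503.
446^1 ≡ 446 (mod 503)
446^2 = (446^1)^2 ≡ 446^2 = 198916 ≡ 231 (mod 503)
446^4 = (446^2)^2 ≡ 231^2 = 53361 ≡ 43 (mod 503)
446^8 = (446^4)^2 ≡ 43^2 = 1849 ≡ 340 (mod 503)
446^16 = (446^8)^2 ≡ 340^2 = 115600 ≡ 413 (mod 503)
446^32 = (446^16)^2 ≡ 413^2 = 170569 ≡ 52 (mod 503)
446^49 = 446^32 · 446^16 · 446^1 ≡ 52 · 413 · 446 ≡ 170 (mod 503).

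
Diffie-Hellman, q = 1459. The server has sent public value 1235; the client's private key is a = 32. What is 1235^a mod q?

Shared key K = 1235^32 mod 1459.
1235^1 ≡ 1235 (mod 1459)
1235^2 = (1235^1)^2 ≡ 1235^2 = 1525225 ≡ 570 (mod 1459)
1235^4 = (1235^2)^2 ≡ 570^2 = 324900 ≡ 1002 (mod 1459)
1235^8 = (1235^4)^2 ≡ 1002^2 = 1004004 ≡ 212 (mod 1459)
1235^16 = (1235^8)^2 ≡ 212^2 = 44944 ≡ 1174 (mod 1459)
1235^32 = (1235^16)^2 ≡ 1174^2 = 1378276 ≡ 980 (mod 1459)

980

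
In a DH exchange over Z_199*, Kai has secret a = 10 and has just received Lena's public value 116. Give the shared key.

Shared key K = 116^10 mod 199.
116^1 ≡ 116 (mod 199)
116^2 = (116^1)^2 ≡ 116^2 = 13456 ≡ 123 (mod 199)
116^4 = (116^2)^2 ≡ 123^2 = 15129 ≡ 5 (mod 199)
116^8 = (116^4)^2 ≡ 5^2 = 25 ≡ 25 (mod 199)
116^10 = 116^8 · 116^2 ≡ 25 · 123 ≡ 90 (mod 199).

90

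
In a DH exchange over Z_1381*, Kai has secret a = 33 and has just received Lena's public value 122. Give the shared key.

609

Shared key K = 122^33 mod 1381.
122^1 ≡ 122 (mod 1381)
122^2 = (122^1)^2 ≡ 122^2 = 14884 ≡ 1074 (mod 1381)
122^4 = (122^2)^2 ≡ 1074^2 = 1153476 ≡ 341 (mod 1381)
122^8 = (122^4)^2 ≡ 341^2 = 116281 ≡ 277 (mod 1381)
122^16 = (122^8)^2 ≡ 277^2 = 76729 ≡ 774 (mod 1381)
122^32 = (122^16)^2 ≡ 774^2 = 599076 ≡ 1103 (mod 1381)
122^33 = 122^32 · 122^1 ≡ 1103 · 122 ≡ 609 (mod 1381).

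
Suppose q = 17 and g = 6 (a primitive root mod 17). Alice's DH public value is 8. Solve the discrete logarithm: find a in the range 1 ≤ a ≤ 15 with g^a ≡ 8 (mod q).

6

Try successive powers of 6 modulo 17:
6^1 ≡ 6
6^2 ≡ 2
6^3 ≡ 12
6^4 ≡ 4
6^5 ≡ 7
6^6 ≡ 8
Found: a = 6.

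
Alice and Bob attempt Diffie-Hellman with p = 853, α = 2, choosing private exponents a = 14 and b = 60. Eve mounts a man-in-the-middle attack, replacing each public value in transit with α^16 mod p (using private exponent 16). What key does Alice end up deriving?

Alice receives Eve's public value M = 2^16 mod 853 instead of the honest one.
2^1 ≡ 2 (mod 853)
2^2 = (2^1)^2 ≡ 2^2 = 4 ≡ 4 (mod 853)
2^4 = (2^2)^2 ≡ 4^2 = 16 ≡ 16 (mod 853)
2^8 = (2^4)^2 ≡ 16^2 = 256 ≡ 256 (mod 853)
2^16 = (2^8)^2 ≡ 256^2 = 65536 ≡ 708 (mod 853)
So M = 708. Alice computes K = M^14 mod 853.
708^1 ≡ 708 (mod 853)
708^2 = (708^1)^2 ≡ 708^2 = 501264 ≡ 553 (mod 853)
708^4 = (708^2)^2 ≡ 553^2 = 305809 ≡ 435 (mod 853)
708^8 = (708^4)^2 ≡ 435^2 = 189225 ≡ 712 (mod 853)
708^14 = 708^8 · 708^4 · 708^2 ≡ 712 · 435 · 553 ≡ 437 (mod 853).

437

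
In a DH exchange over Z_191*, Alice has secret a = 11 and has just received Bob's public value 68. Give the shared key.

Shared key K = 68^11 mod 191.
68^1 ≡ 68 (mod 191)
68^2 = (68^1)^2 ≡ 68^2 = 4624 ≡ 40 (mod 191)
68^4 = (68^2)^2 ≡ 40^2 = 1600 ≡ 72 (mod 191)
68^8 = (68^4)^2 ≡ 72^2 = 5184 ≡ 27 (mod 191)
68^11 = 68^8 · 68^2 · 68^1 ≡ 27 · 40 · 68 ≡ 96 (mod 191).

96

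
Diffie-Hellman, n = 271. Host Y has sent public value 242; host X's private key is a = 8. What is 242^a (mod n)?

Shared key K = 242^8 mod 271.
242^1 ≡ 242 (mod 271)
242^2 = (242^1)^2 ≡ 242^2 = 58564 ≡ 28 (mod 271)
242^4 = (242^2)^2 ≡ 28^2 = 784 ≡ 242 (mod 271)
242^8 = (242^4)^2 ≡ 242^2 = 58564 ≡ 28 (mod 271)

28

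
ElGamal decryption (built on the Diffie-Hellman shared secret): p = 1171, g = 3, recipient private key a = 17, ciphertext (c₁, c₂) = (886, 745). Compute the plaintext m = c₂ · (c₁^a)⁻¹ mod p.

Shared mask s = c₁^a mod p = 886^17 mod 1171.
886^1 ≡ 886 (mod 1171)
886^2 = (886^1)^2 ≡ 886^2 = 784996 ≡ 426 (mod 1171)
886^4 = (886^2)^2 ≡ 426^2 = 181476 ≡ 1142 (mod 1171)
886^8 = (886^4)^2 ≡ 1142^2 = 1304164 ≡ 841 (mod 1171)
886^16 = (886^8)^2 ≡ 841^2 = 707281 ≡ 1168 (mod 1171)
886^17 = 886^16 · 886^1 ≡ 1168 · 886 ≡ 855 (mod 1171).
So s = 855; s⁻¹ ≡ 1108 (mod 1171).
m = c₂ · s⁻¹ mod 1171 = 745 · 1108 mod 1171 = 1076.

1076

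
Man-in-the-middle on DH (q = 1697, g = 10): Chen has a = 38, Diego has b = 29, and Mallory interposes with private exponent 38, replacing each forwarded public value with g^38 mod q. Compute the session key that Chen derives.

611

Chen receives Mallory's public value M = 10^38 mod 1697 instead of the honest one.
10^1 ≡ 10 (mod 1697)
10^2 = (10^1)^2 ≡ 10^2 = 100 ≡ 100 (mod 1697)
10^4 = (10^2)^2 ≡ 100^2 = 10000 ≡ 1515 (mod 1697)
10^8 = (10^4)^2 ≡ 1515^2 = 2295225 ≡ 881 (mod 1697)
10^16 = (10^8)^2 ≡ 881^2 = 776161 ≡ 632 (mod 1697)
10^32 = (10^16)^2 ≡ 632^2 = 399424 ≡ 629 (mod 1697)
10^38 = 10^32 · 10^4 · 10^2 ≡ 629 · 1515 · 100 ≡ 162 (mod 1697).
So M = 162. Chen computes K = M^38 mod 1697.
162^1 ≡ 162 (mod 1697)
162^2 = (162^1)^2 ≡ 162^2 = 26244 ≡ 789 (mod 1697)
162^4 = (162^2)^2 ≡ 789^2 = 622521 ≡ 1419 (mod 1697)
162^8 = (162^4)^2 ≡ 1419^2 = 2013561 ≡ 919 (mod 1697)
162^16 = (162^8)^2 ≡ 919^2 = 844561 ≡ 1152 (mod 1697)
162^32 = (162^16)^2 ≡ 1152^2 = 1327104 ≡ 50 (mod 1697)
162^38 = 162^32 · 162^4 · 162^2 ≡ 50 · 1419 · 789 ≡ 611 (mod 1697).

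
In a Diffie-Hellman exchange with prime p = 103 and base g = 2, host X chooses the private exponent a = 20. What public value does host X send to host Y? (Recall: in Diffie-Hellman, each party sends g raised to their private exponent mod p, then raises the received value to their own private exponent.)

Public value = 2^20 (mod 103).
2^1 ≡ 2 (mod 103)
2^2 = (2^1)^2 ≡ 2^2 = 4 ≡ 4 (mod 103)
2^4 = (2^2)^2 ≡ 4^2 = 16 ≡ 16 (mod 103)
2^8 = (2^4)^2 ≡ 16^2 = 256 ≡ 50 (mod 103)
2^16 = (2^8)^2 ≡ 50^2 = 2500 ≡ 28 (mod 103)
2^20 = 2^16 · 2^4 ≡ 28 · 16 ≡ 36 (mod 103).

36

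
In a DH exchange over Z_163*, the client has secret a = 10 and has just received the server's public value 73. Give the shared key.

Shared key K = 73^10 mod 163.
73^1 ≡ 73 (mod 163)
73^2 = (73^1)^2 ≡ 73^2 = 5329 ≡ 113 (mod 163)
73^4 = (73^2)^2 ≡ 113^2 = 12769 ≡ 55 (mod 163)
73^8 = (73^4)^2 ≡ 55^2 = 3025 ≡ 91 (mod 163)
73^10 = 73^8 · 73^2 ≡ 91 · 113 ≡ 14 (mod 163).

14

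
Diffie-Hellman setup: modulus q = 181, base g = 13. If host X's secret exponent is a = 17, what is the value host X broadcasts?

45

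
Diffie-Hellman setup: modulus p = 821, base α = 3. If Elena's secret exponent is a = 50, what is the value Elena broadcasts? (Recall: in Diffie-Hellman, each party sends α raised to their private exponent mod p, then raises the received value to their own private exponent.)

Public value = 3^50 (mod 821).
3^1 ≡ 3 (mod 821)
3^2 = (3^1)^2 ≡ 3^2 = 9 ≡ 9 (mod 821)
3^4 = (3^2)^2 ≡ 9^2 = 81 ≡ 81 (mod 821)
3^8 = (3^4)^2 ≡ 81^2 = 6561 ≡ 814 (mod 821)
3^16 = (3^8)^2 ≡ 814^2 = 662596 ≡ 49 (mod 821)
3^32 = (3^16)^2 ≡ 49^2 = 2401 ≡ 759 (mod 821)
3^50 = 3^32 · 3^16 · 3^2 ≡ 759 · 49 · 9 ≡ 572 (mod 821).

572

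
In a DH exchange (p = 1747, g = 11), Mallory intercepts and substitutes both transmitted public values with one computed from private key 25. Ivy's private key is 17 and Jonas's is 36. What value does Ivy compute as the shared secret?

Ivy receives Mallory's public value M = 11^25 mod 1747 instead of the honest one.
11^1 ≡ 11 (mod 1747)
11^2 = (11^1)^2 ≡ 11^2 = 121 ≡ 121 (mod 1747)
11^4 = (11^2)^2 ≡ 121^2 = 14641 ≡ 665 (mod 1747)
11^8 = (11^4)^2 ≡ 665^2 = 442225 ≡ 234 (mod 1747)
11^16 = (11^8)^2 ≡ 234^2 = 54756 ≡ 599 (mod 1747)
11^25 = 11^16 · 11^8 · 11^1 ≡ 599 · 234 · 11 ≡ 972 (mod 1747).
So M = 972. Ivy computes K = M^17 mod 1747.
972^1 ≡ 972 (mod 1747)
972^2 = (972^1)^2 ≡ 972^2 = 944784 ≡ 1404 (mod 1747)
972^4 = (972^2)^2 ≡ 1404^2 = 1971216 ≡ 600 (mod 1747)
972^8 = (972^4)^2 ≡ 600^2 = 360000 ≡ 118 (mod 1747)
972^16 = (972^8)^2 ≡ 118^2 = 13924 ≡ 1695 (mod 1747)
972^17 = 972^16 · 972^1 ≡ 1695 · 972 ≡ 119 (mod 1747).

119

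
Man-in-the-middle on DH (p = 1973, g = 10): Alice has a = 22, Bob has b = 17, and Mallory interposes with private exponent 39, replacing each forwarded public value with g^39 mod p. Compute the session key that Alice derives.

Alice receives Mallory's public value M = 10^39 mod 1973 instead of the honest one.
10^1 ≡ 10 (mod 1973)
10^2 = (10^1)^2 ≡ 10^2 = 100 ≡ 100 (mod 1973)
10^4 = (10^2)^2 ≡ 100^2 = 10000 ≡ 135 (mod 1973)
10^8 = (10^4)^2 ≡ 135^2 = 18225 ≡ 468 (mod 1973)
10^16 = (10^8)^2 ≡ 468^2 = 219024 ≡ 21 (mod 1973)
10^32 = (10^16)^2 ≡ 21^2 = 441 ≡ 441 (mod 1973)
10^39 = 10^32 · 10^4 · 10^2 · 10^1 ≡ 441 · 135 · 100 · 10 ≡ 1698 (mod 1973).
So M = 1698. Alice computes K = M^22 mod 1973.
1698^1 ≡ 1698 (mod 1973)
1698^2 = (1698^1)^2 ≡ 1698^2 = 2883204 ≡ 651 (mod 1973)
1698^4 = (1698^2)^2 ≡ 651^2 = 423801 ≡ 1579 (mod 1973)
1698^8 = (1698^4)^2 ≡ 1579^2 = 2493241 ≡ 1342 (mod 1973)
1698^16 = (1698^8)^2 ≡ 1342^2 = 1800964 ≡ 1588 (mod 1973)
1698^22 = 1698^16 · 1698^4 · 1698^2 ≡ 1588 · 1579 · 651 ≡ 1540 (mod 1973).

1540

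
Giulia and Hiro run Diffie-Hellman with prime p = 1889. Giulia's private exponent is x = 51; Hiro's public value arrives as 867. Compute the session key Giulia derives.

Shared key K = 867^51 mod 1889.
867^1 ≡ 867 (mod 1889)
867^2 = (867^1)^2 ≡ 867^2 = 751689 ≡ 1756 (mod 1889)
867^4 = (867^2)^2 ≡ 1756^2 = 3083536 ≡ 688 (mod 1889)
867^8 = (867^4)^2 ≡ 688^2 = 473344 ≡ 1094 (mod 1889)
867^16 = (867^8)^2 ≡ 1094^2 = 1196836 ≡ 1099 (mod 1889)
867^32 = (867^16)^2 ≡ 1099^2 = 1207801 ≡ 730 (mod 1889)
867^51 = 867^32 · 867^16 · 867^2 · 867^1 ≡ 730 · 1099 · 1756 · 867 ≡ 174 (mod 1889).

174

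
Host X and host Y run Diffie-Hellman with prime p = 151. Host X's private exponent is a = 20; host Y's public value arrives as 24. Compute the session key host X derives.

Shared key K = 24^20 mod 151.
24^1 ≡ 24 (mod 151)
24^2 = (24^1)^2 ≡ 24^2 = 576 ≡ 123 (mod 151)
24^4 = (24^2)^2 ≡ 123^2 = 15129 ≡ 29 (mod 151)
24^8 = (24^4)^2 ≡ 29^2 = 841 ≡ 86 (mod 151)
24^16 = (24^8)^2 ≡ 86^2 = 7396 ≡ 148 (mod 151)
24^20 = 24^16 · 24^4 ≡ 148 · 29 ≡ 64 (mod 151).

64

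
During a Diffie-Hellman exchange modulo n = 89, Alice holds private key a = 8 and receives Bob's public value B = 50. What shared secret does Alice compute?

Shared key K = 50^8 mod 89.
50^1 ≡ 50 (mod 89)
50^2 = (50^1)^2 ≡ 50^2 = 2500 ≡ 8 (mod 89)
50^4 = (50^2)^2 ≡ 8^2 = 64 ≡ 64 (mod 89)
50^8 = (50^4)^2 ≡ 64^2 = 4096 ≡ 2 (mod 89)

2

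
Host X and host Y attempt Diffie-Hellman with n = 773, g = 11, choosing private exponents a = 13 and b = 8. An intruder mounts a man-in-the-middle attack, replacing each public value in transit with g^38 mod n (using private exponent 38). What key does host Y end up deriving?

759

Host Y receives an intruder's public value M = 11^38 mod 773 instead of the honest one.
11^1 ≡ 11 (mod 773)
11^2 = (11^1)^2 ≡ 11^2 = 121 ≡ 121 (mod 773)
11^4 = (11^2)^2 ≡ 121^2 = 14641 ≡ 727 (mod 773)
11^8 = (11^4)^2 ≡ 727^2 = 528529 ≡ 570 (mod 773)
11^16 = (11^8)^2 ≡ 570^2 = 324900 ≡ 240 (mod 773)
11^32 = (11^16)^2 ≡ 240^2 = 57600 ≡ 398 (mod 773)
11^38 = 11^32 · 11^4 · 11^2 ≡ 398 · 727 · 121 ≡ 150 (mod 773).
So M = 150. Host Y computes K = M^8 mod 773.
150^1 ≡ 150 (mod 773)
150^2 = (150^1)^2 ≡ 150^2 = 22500 ≡ 83 (mod 773)
150^4 = (150^2)^2 ≡ 83^2 = 6889 ≡ 705 (mod 773)
150^8 = (150^4)^2 ≡ 705^2 = 497025 ≡ 759 (mod 773)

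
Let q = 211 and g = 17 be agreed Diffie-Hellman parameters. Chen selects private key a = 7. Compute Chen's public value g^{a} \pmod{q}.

10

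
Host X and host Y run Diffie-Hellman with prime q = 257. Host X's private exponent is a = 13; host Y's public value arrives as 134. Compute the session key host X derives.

Shared key K = 134^13 mod 257.
134^1 ≡ 134 (mod 257)
134^2 = (134^1)^2 ≡ 134^2 = 17956 ≡ 223 (mod 257)
134^4 = (134^2)^2 ≡ 223^2 = 49729 ≡ 128 (mod 257)
134^8 = (134^4)^2 ≡ 128^2 = 16384 ≡ 193 (mod 257)
134^13 = 134^8 · 134^4 · 134^1 ≡ 193 · 128 · 134 ≡ 176 (mod 257).

176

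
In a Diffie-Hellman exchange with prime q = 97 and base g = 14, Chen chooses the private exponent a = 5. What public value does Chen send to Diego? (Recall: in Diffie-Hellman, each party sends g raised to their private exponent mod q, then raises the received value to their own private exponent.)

Public value = 14^5 (mod 97).
14^1 ≡ 14 (mod 97)
14^2 = (14^1)^2 ≡ 14^2 = 196 ≡ 2 (mod 97)
14^4 = (14^2)^2 ≡ 2^2 = 4 ≡ 4 (mod 97)
14^5 = 14^4 · 14^1 ≡ 4 · 14 ≡ 56 (mod 97).

56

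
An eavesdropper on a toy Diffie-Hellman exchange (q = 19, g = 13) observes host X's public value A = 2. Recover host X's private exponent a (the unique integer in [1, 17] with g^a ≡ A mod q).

11

Try successive powers of 13 modulo 19:
13^1 ≡ 13
13^2 ≡ 17
13^3 ≡ 12
13^4 ≡ 4
13^5 ≡ 14
13^6 ≡ 11
13^7 ≡ 10
13^8 ≡ 16
13^9 ≡ 18
13^10 ≡ 6
13^11 ≡ 2
Found: a = 11.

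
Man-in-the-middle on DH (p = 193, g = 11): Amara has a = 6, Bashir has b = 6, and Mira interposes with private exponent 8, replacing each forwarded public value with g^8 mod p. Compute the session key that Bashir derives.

81

Bashir receives Mira's public value M = 11^8 mod 193 instead of the honest one.
11^1 ≡ 11 (mod 193)
11^2 = (11^1)^2 ≡ 11^2 = 121 ≡ 121 (mod 193)
11^4 = (11^2)^2 ≡ 121^2 = 14641 ≡ 166 (mod 193)
11^8 = (11^4)^2 ≡ 166^2 = 27556 ≡ 150 (mod 193)
So M = 150. Bashir computes K = M^6 mod 193.
150^1 ≡ 150 (mod 193)
150^2 = (150^1)^2 ≡ 150^2 = 22500 ≡ 112 (mod 193)
150^4 = (150^2)^2 ≡ 112^2 = 12544 ≡ 192 (mod 193)
150^6 = 150^4 · 150^2 ≡ 192 · 112 ≡ 81 (mod 193).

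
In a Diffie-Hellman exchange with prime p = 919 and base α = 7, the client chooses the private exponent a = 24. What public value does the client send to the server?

Public value = 7^24 mod 919.
7^1 ≡ 7 (mod 919)
7^2 = (7^1)^2 ≡ 7^2 = 49 ≡ 49 (mod 919)
7^4 = (7^2)^2 ≡ 49^2 = 2401 ≡ 563 (mod 919)
7^8 = (7^4)^2 ≡ 563^2 = 316969 ≡ 833 (mod 919)
7^16 = (7^8)^2 ≡ 833^2 = 693889 ≡ 44 (mod 919)
7^24 = 7^16 · 7^8 ≡ 44 · 833 ≡ 811 (mod 919).

811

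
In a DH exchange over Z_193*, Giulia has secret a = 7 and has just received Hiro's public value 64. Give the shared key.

3

Shared key K = 64^7 mod 193.
64^1 ≡ 64 (mod 193)
64^2 = (64^1)^2 ≡ 64^2 = 4096 ≡ 43 (mod 193)
64^4 = (64^2)^2 ≡ 43^2 = 1849 ≡ 112 (mod 193)
64^7 = 64^4 · 64^2 · 64^1 ≡ 112 · 43 · 64 ≡ 3 (mod 193).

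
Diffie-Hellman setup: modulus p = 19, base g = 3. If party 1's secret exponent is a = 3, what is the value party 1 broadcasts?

8

Public value = 3^3 mod 19.
3^1 ≡ 3 (mod 19)
3^2 = (3^1)^2 ≡ 3^2 = 9 ≡ 9 (mod 19)
3^3 = 3^2 · 3^1 ≡ 9 · 3 ≡ 8 (mod 19).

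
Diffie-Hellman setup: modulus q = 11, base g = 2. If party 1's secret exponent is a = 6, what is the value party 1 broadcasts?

9

Public value = 2^6 mod 11.
2^1 ≡ 2 (mod 11)
2^2 = (2^1)^2 ≡ 2^2 = 4 ≡ 4 (mod 11)
2^4 = (2^2)^2 ≡ 4^2 = 16 ≡ 5 (mod 11)
2^6 = 2^4 · 2^2 ≡ 5 · 4 ≡ 9 (mod 11).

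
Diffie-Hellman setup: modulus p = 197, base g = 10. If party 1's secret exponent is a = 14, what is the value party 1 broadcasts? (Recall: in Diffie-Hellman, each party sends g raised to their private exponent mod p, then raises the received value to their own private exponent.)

191

Public value = 10^14 mod 197.
10^1 ≡ 10 (mod 197)
10^2 = (10^1)^2 ≡ 10^2 = 100 ≡ 100 (mod 197)
10^4 = (10^2)^2 ≡ 100^2 = 10000 ≡ 150 (mod 197)
10^8 = (10^4)^2 ≡ 150^2 = 22500 ≡ 42 (mod 197)
10^14 = 10^8 · 10^4 · 10^2 ≡ 42 · 150 · 100 ≡ 191 (mod 197).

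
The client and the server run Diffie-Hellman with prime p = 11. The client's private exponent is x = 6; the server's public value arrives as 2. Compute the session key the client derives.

9

Shared key K = 2^6 mod 11.
2^1 ≡ 2 (mod 11)
2^2 = (2^1)^2 ≡ 2^2 = 4 ≡ 4 (mod 11)
2^4 = (2^2)^2 ≡ 4^2 = 16 ≡ 5 (mod 11)
2^6 = 2^4 · 2^2 ≡ 5 · 4 ≡ 9 (mod 11).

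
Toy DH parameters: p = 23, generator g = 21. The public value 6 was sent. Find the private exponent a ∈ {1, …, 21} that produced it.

20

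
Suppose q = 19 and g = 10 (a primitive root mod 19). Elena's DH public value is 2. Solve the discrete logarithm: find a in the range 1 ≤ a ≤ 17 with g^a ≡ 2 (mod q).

Try successive powers of 10 modulo 19:
10^1 ≡ 10
10^2 ≡ 5
10^3 ≡ 12
10^4 ≡ 6
10^5 ≡ 3
10^6 ≡ 11
10^7 ≡ 15
10^8 ≡ 17
10^9 ≡ 18
10^10 ≡ 9
10^11 ≡ 14
10^12 ≡ 7
10^13 ≡ 13
10^14 ≡ 16
10^15 ≡ 8
10^16 ≡ 4
10^17 ≡ 2
Found: a = 17.

17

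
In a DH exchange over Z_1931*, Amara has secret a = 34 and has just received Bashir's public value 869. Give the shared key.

1744

Shared key K = 869^34 mod 1931.
869^1 ≡ 869 (mod 1931)
869^2 = (869^1)^2 ≡ 869^2 = 755161 ≡ 140 (mod 1931)
869^4 = (869^2)^2 ≡ 140^2 = 19600 ≡ 290 (mod 1931)
869^8 = (869^4)^2 ≡ 290^2 = 84100 ≡ 1067 (mod 1931)
869^16 = (869^8)^2 ≡ 1067^2 = 1138489 ≡ 1130 (mod 1931)
869^32 = (869^16)^2 ≡ 1130^2 = 1276900 ≡ 509 (mod 1931)
869^34 = 869^32 · 869^2 ≡ 509 · 140 ≡ 1744 (mod 1931).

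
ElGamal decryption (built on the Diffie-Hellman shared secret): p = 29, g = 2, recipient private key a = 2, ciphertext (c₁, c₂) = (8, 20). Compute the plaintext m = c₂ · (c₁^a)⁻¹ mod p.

Shared mask s = c₁^a mod p = 8^2 mod 29.
8^1 ≡ 8 (mod 29)
8^2 = (8^1)^2 ≡ 8^2 = 64 ≡ 6 (mod 29)
So s = 6; s⁻¹ ≡ 5 (mod 29).
m = c₂ · s⁻¹ mod 29 = 20 · 5 mod 29 = 13.

13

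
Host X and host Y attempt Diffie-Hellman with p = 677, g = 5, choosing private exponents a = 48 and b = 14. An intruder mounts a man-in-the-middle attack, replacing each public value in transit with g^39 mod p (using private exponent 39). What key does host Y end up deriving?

315

Host Y receives an intruder's public value M = 5^39 mod 677 instead of the honest one.
5^1 ≡ 5 (mod 677)
5^2 = (5^1)^2 ≡ 5^2 = 25 ≡ 25 (mod 677)
5^4 = (5^2)^2 ≡ 25^2 = 625 ≡ 625 (mod 677)
5^8 = (5^4)^2 ≡ 625^2 = 390625 ≡ 673 (mod 677)
5^16 = (5^8)^2 ≡ 673^2 = 452929 ≡ 16 (mod 677)
5^32 = (5^16)^2 ≡ 16^2 = 256 ≡ 256 (mod 677)
5^39 = 5^32 · 5^4 · 5^2 · 5^1 ≡ 256 · 625 · 25 · 5 ≡ 66 (mod 677).
So M = 66. Host Y computes K = M^14 mod 677.
66^1 ≡ 66 (mod 677)
66^2 = (66^1)^2 ≡ 66^2 = 4356 ≡ 294 (mod 677)
66^4 = (66^2)^2 ≡ 294^2 = 86436 ≡ 457 (mod 677)
66^8 = (66^4)^2 ≡ 457^2 = 208849 ≡ 333 (mod 677)
66^14 = 66^8 · 66^4 · 66^2 ≡ 333 · 457 · 294 ≡ 315 (mod 677).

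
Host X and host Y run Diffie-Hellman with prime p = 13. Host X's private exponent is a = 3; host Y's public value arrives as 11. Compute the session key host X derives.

Shared key K = 11^3 mod 13.
11^1 ≡ 11 (mod 13)
11^2 = (11^1)^2 ≡ 11^2 = 121 ≡ 4 (mod 13)
11^3 = 11^2 · 11^1 ≡ 4 · 11 ≡ 5 (mod 13).

5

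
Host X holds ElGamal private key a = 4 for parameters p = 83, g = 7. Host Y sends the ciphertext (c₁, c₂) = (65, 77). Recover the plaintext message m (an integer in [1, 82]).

44

Shared mask s = c₁^a mod p = 65^4 mod 83.
65^1 ≡ 65 (mod 83)
65^2 = (65^1)^2 ≡ 65^2 = 4225 ≡ 75 (mod 83)
65^4 = (65^2)^2 ≡ 75^2 = 5625 ≡ 64 (mod 83)
So s = 64; s⁻¹ ≡ 48 (mod 83).
m = c₂ · s⁻¹ mod 83 = 77 · 48 mod 83 = 44.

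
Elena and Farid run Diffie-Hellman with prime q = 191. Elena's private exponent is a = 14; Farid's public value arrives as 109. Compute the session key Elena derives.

Shared key K = 109^14 mod 191.
109^1 ≡ 109 (mod 191)
109^2 = (109^1)^2 ≡ 109^2 = 11881 ≡ 39 (mod 191)
109^4 = (109^2)^2 ≡ 39^2 = 1521 ≡ 184 (mod 191)
109^8 = (109^4)^2 ≡ 184^2 = 33856 ≡ 49 (mod 191)
109^14 = 109^8 · 109^4 · 109^2 ≡ 49 · 184 · 39 ≡ 184 (mod 191).

184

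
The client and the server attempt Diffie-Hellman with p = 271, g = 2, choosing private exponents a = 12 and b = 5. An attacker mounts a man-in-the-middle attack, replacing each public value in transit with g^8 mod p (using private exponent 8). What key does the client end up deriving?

41

The client receives an attacker's public value M = 2^8 mod 271 instead of the honest one.
2^1 ≡ 2 (mod 271)
2^2 = (2^1)^2 ≡ 2^2 = 4 ≡ 4 (mod 271)
2^4 = (2^2)^2 ≡ 4^2 = 16 ≡ 16 (mod 271)
2^8 = (2^4)^2 ≡ 16^2 = 256 ≡ 256 (mod 271)
So M = 256. The client computes K = M^12 mod 271.
256^1 ≡ 256 (mod 271)
256^2 = (256^1)^2 ≡ 256^2 = 65536 ≡ 225 (mod 271)
256^4 = (256^2)^2 ≡ 225^2 = 50625 ≡ 219 (mod 271)
256^8 = (256^4)^2 ≡ 219^2 = 47961 ≡ 265 (mod 271)
256^12 = 256^8 · 256^4 ≡ 265 · 219 ≡ 41 (mod 271).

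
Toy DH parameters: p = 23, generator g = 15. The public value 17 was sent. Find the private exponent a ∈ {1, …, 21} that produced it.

3

Try successive powers of 15 modulo 23:
15^1 ≡ 15
15^2 ≡ 18
15^3 ≡ 17
Found: a = 3.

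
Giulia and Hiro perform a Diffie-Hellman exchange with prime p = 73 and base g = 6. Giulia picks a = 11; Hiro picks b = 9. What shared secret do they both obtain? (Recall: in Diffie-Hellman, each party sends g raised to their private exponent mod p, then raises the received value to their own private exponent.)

Giulia sends A = g^a mod p = 6^11 mod 73.
6^1 ≡ 6 (mod 73)
6^2 = (6^1)^2 ≡ 6^2 = 36 ≡ 36 (mod 73)
6^4 = (6^2)^2 ≡ 36^2 = 1296 ≡ 55 (mod 73)
6^8 = (6^4)^2 ≡ 55^2 = 3025 ≡ 32 (mod 73)
6^11 = 6^8 · 6^2 · 6^1 ≡ 32 · 36 · 6 ≡ 50 (mod 73).
So A = 50. Hiro then computes K = A^b mod p = 50^9 mod 73.
50^1 ≡ 50 (mod 73)
50^2 = (50^1)^2 ≡ 50^2 = 2500 ≡ 18 (mod 73)
50^4 = (50^2)^2 ≡ 18^2 = 324 ≡ 32 (mod 73)
50^8 = (50^4)^2 ≡ 32^2 = 1024 ≡ 2 (mod 73)
50^9 = 50^8 · 50^1 ≡ 2 · 50 ≡ 27 (mod 73).

27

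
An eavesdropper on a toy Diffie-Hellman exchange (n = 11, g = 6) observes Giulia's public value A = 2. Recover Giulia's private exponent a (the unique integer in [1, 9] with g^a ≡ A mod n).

Try successive powers of 6 modulo 11:
6^1 ≡ 6
6^2 ≡ 3
6^3 ≡ 7
6^4 ≡ 9
6^5 ≡ 10
6^6 ≡ 5
6^7 ≡ 8
6^8 ≡ 4
6^9 ≡ 2
Found: a = 9.

9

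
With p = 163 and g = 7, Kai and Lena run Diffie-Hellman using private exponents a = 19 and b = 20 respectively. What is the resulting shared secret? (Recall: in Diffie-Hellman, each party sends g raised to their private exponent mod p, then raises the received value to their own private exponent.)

43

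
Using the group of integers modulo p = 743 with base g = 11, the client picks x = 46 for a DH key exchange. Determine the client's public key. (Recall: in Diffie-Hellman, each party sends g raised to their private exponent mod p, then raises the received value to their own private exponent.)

Public value = 11^46 (mod 743).
11^1 ≡ 11 (mod 743)
11^2 = (11^1)^2 ≡ 11^2 = 121 ≡ 121 (mod 743)
11^4 = (11^2)^2 ≡ 121^2 = 14641 ≡ 524 (mod 743)
11^8 = (11^4)^2 ≡ 524^2 = 274576 ≡ 409 (mod 743)
11^16 = (11^8)^2 ≡ 409^2 = 167281 ≡ 106 (mod 743)
11^32 = (11^16)^2 ≡ 106^2 = 11236 ≡ 91 (mod 743)
11^46 = 11^32 · 11^8 · 11^4 · 11^2 ≡ 91 · 409 · 524 · 121 ≡ 92 (mod 743).

92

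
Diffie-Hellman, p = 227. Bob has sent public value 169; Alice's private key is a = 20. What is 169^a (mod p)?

76

Shared key K = 169^20 mod 227.
169^1 ≡ 169 (mod 227)
169^2 = (169^1)^2 ≡ 169^2 = 28561 ≡ 186 (mod 227)
169^4 = (169^2)^2 ≡ 186^2 = 34596 ≡ 92 (mod 227)
169^8 = (169^4)^2 ≡ 92^2 = 8464 ≡ 65 (mod 227)
169^16 = (169^8)^2 ≡ 65^2 = 4225 ≡ 139 (mod 227)
169^20 = 169^16 · 169^4 ≡ 139 · 92 ≡ 76 (mod 227).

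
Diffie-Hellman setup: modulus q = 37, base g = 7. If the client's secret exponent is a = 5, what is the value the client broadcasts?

9

Public value = 7^5 mod 37.
7^1 ≡ 7 (mod 37)
7^2 = (7^1)^2 ≡ 7^2 = 49 ≡ 12 (mod 37)
7^4 = (7^2)^2 ≡ 12^2 = 144 ≡ 33 (mod 37)
7^5 = 7^4 · 7^1 ≡ 33 · 7 ≡ 9 (mod 37).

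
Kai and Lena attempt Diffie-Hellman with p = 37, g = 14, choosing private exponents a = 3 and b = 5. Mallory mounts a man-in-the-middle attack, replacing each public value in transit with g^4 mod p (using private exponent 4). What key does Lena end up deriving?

26

Lena receives Mallory's public value M = 14^4 mod 37 instead of the honest one.
14^1 ≡ 14 (mod 37)
14^2 = (14^1)^2 ≡ 14^2 = 196 ≡ 11 (mod 37)
14^4 = (14^2)^2 ≡ 11^2 = 121 ≡ 10 (mod 37)
So M = 10. Lena computes K = M^5 mod 37.
10^1 ≡ 10 (mod 37)
10^2 = (10^1)^2 ≡ 10^2 = 100 ≡ 26 (mod 37)
10^4 = (10^2)^2 ≡ 26^2 = 676 ≡ 10 (mod 37)
10^5 = 10^4 · 10^1 ≡ 10 · 10 ≡ 26 (mod 37).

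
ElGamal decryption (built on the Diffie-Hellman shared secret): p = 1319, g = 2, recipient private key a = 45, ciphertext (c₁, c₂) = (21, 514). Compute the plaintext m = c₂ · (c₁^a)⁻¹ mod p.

240

Shared mask s = c₁^a mod p = 21^45 mod 1319.
21^1 ≡ 21 (mod 1319)
21^2 = (21^1)^2 ≡ 21^2 = 441 ≡ 441 (mod 1319)
21^4 = (21^2)^2 ≡ 441^2 = 194481 ≡ 588 (mod 1319)
21^8 = (21^4)^2 ≡ 588^2 = 345744 ≡ 166 (mod 1319)
21^16 = (21^8)^2 ≡ 166^2 = 27556 ≡ 1176 (mod 1319)
21^32 = (21^16)^2 ≡ 1176^2 = 1382976 ≡ 664 (mod 1319)
21^45 = 21^32 · 21^8 · 21^4 · 21^1 ≡ 664 · 166 · 588 · 21 ≡ 189 (mod 1319).
So s = 189; s⁻¹ ≡ 991 (mod 1319).
m = c₂ · s⁻¹ mod 1319 = 514 · 991 mod 1319 = 240.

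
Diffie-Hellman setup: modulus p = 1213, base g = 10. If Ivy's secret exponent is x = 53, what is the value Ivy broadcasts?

931

Public value = 10^53 mod 1213.
10^1 ≡ 10 (mod 1213)
10^2 = (10^1)^2 ≡ 10^2 = 100 ≡ 100 (mod 1213)
10^4 = (10^2)^2 ≡ 100^2 = 10000 ≡ 296 (mod 1213)
10^8 = (10^4)^2 ≡ 296^2 = 87616 ≡ 280 (mod 1213)
10^16 = (10^8)^2 ≡ 280^2 = 78400 ≡ 768 (mod 1213)
10^32 = (10^16)^2 ≡ 768^2 = 589824 ≡ 306 (mod 1213)
10^53 = 10^32 · 10^16 · 10^4 · 10^1 ≡ 306 · 768 · 296 · 10 ≡ 931 (mod 1213).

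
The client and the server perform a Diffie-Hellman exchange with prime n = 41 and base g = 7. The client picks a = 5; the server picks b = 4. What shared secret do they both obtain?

The client sends A = g^a mod n = 7^5 mod 41.
7^1 ≡ 7 (mod 41)
7^2 = (7^1)^2 ≡ 7^2 = 49 ≡ 8 (mod 41)
7^4 = (7^2)^2 ≡ 8^2 = 64 ≡ 23 (mod 41)
7^5 = 7^4 · 7^1 ≡ 23 · 7 ≡ 38 (mod 41).
So A = 38. The server then computes K = A^b mod n = 38^4 mod 41.
38^1 ≡ 38 (mod 41)
38^2 = (38^1)^2 ≡ 38^2 = 1444 ≡ 9 (mod 41)
38^4 = (38^2)^2 ≡ 9^2 = 81 ≡ 40 (mod 41)

40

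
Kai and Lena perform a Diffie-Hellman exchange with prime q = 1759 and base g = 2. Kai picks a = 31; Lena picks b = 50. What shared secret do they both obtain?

1114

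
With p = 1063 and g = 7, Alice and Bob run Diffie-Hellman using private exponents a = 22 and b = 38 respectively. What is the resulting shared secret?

152

Alice sends A = g^a mod p = 7^22 mod 1063.
7^1 ≡ 7 (mod 1063)
7^2 = (7^1)^2 ≡ 7^2 = 49 ≡ 49 (mod 1063)
7^4 = (7^2)^2 ≡ 49^2 = 2401 ≡ 275 (mod 1063)
7^8 = (7^4)^2 ≡ 275^2 = 75625 ≡ 152 (mod 1063)
7^16 = (7^8)^2 ≡ 152^2 = 23104 ≡ 781 (mod 1063)
7^22 = 7^16 · 7^4 · 7^2 ≡ 781 · 275 · 49 ≡ 275 (mod 1063).
So A = 275. Bob then computes K = A^b mod p = 275^38 mod 1063.
275^1 ≡ 275 (mod 1063)
275^2 = (275^1)^2 ≡ 275^2 = 75625 ≡ 152 (mod 1063)
275^4 = (275^2)^2 ≡ 152^2 = 23104 ≡ 781 (mod 1063)
275^8 = (275^4)^2 ≡ 781^2 = 609961 ≡ 862 (mod 1063)
275^16 = (275^8)^2 ≡ 862^2 = 743044 ≡ 7 (mod 1063)
275^32 = (275^16)^2 ≡ 7^2 = 49 ≡ 49 (mod 1063)
275^38 = 275^32 · 275^4 · 275^2 ≡ 49 · 781 · 152 ≡ 152 (mod 1063).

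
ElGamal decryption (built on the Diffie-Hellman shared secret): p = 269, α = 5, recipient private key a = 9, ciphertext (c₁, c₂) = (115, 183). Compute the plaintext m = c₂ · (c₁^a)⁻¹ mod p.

50

Shared mask s = c₁^a mod p = 115^9 mod 269.
115^1 ≡ 115 (mod 269)
115^2 = (115^1)^2 ≡ 115^2 = 13225 ≡ 44 (mod 269)
115^4 = (115^2)^2 ≡ 44^2 = 1936 ≡ 53 (mod 269)
115^8 = (115^4)^2 ≡ 53^2 = 2809 ≡ 119 (mod 269)
115^9 = 115^8 · 115^1 ≡ 119 · 115 ≡ 235 (mod 269).
So s = 235; s⁻¹ ≡ 87 (mod 269).
m = c₂ · s⁻¹ mod 269 = 183 · 87 mod 269 = 50.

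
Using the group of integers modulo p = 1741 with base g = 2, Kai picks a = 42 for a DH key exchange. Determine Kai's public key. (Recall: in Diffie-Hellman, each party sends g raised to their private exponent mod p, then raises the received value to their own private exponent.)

Public value = 2^42 mod 1741.
2^1 ≡ 2 (mod 1741)
2^2 = (2^1)^2 ≡ 2^2 = 4 ≡ 4 (mod 1741)
2^4 = (2^2)^2 ≡ 4^2 = 16 ≡ 16 (mod 1741)
2^8 = (2^4)^2 ≡ 16^2 = 256 ≡ 256 (mod 1741)
2^16 = (2^8)^2 ≡ 256^2 = 65536 ≡ 1119 (mod 1741)
2^32 = (2^16)^2 ≡ 1119^2 = 1252161 ≡ 382 (mod 1741)
2^42 = 2^32 · 2^8 · 2^2 ≡ 382 · 256 · 4 ≡ 1184 (mod 1741).

1184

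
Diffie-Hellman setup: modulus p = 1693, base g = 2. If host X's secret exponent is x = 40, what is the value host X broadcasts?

114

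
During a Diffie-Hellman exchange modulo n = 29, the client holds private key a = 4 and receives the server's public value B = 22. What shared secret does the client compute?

23

Shared key K = 22^4 mod 29.
22^1 ≡ 22 (mod 29)
22^2 = (22^1)^2 ≡ 22^2 = 484 ≡ 20 (mod 29)
22^4 = (22^2)^2 ≡ 20^2 = 400 ≡ 23 (mod 29)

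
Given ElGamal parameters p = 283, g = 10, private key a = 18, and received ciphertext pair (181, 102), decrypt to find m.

Shared mask s = c₁^a mod p = 181^18 mod 283.
181^1 ≡ 181 (mod 283)
181^2 = (181^1)^2 ≡ 181^2 = 32761 ≡ 216 (mod 283)
181^4 = (181^2)^2 ≡ 216^2 = 46656 ≡ 244 (mod 283)
181^8 = (181^4)^2 ≡ 244^2 = 59536 ≡ 106 (mod 283)
181^16 = (181^8)^2 ≡ 106^2 = 11236 ≡ 199 (mod 283)
181^18 = 181^16 · 181^2 ≡ 199 · 216 ≡ 251 (mod 283).
So s = 251; s⁻¹ ≡ 168 (mod 283).
m = c₂ · s⁻¹ mod 283 = 102 · 168 mod 283 = 156.

156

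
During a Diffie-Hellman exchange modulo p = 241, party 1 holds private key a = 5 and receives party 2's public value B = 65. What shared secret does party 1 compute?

222

Shared key K = 65^5 mod 241.
65^1 ≡ 65 (mod 241)
65^2 = (65^1)^2 ≡ 65^2 = 4225 ≡ 128 (mod 241)
65^4 = (65^2)^2 ≡ 128^2 = 16384 ≡ 237 (mod 241)
65^5 = 65^4 · 65^1 ≡ 237 · 65 ≡ 222 (mod 241).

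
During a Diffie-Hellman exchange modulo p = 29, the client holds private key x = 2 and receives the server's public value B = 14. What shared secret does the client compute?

Shared key K = 14^2 mod 29.
14^1 ≡ 14 (mod 29)
14^2 = (14^1)^2 ≡ 14^2 = 196 ≡ 22 (mod 29)

22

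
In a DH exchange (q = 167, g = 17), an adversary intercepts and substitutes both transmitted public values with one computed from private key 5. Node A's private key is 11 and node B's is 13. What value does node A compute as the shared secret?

34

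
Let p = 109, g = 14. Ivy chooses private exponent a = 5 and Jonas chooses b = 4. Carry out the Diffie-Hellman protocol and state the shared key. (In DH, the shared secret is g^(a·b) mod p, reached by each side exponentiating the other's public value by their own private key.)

Ivy sends A = g^a mod p = 14^5 mod 109.
14^1 ≡ 14 (mod 109)
14^2 = (14^1)^2 ≡ 14^2 = 196 ≡ 87 (mod 109)
14^4 = (14^2)^2 ≡ 87^2 = 7569 ≡ 48 (mod 109)
14^5 = 14^4 · 14^1 ≡ 48 · 14 ≡ 18 (mod 109).
So A = 18. Jonas then computes K = A^b mod p = 18^4 mod 109.
18^1 ≡ 18 (mod 109)
18^2 = (18^1)^2 ≡ 18^2 = 324 ≡ 106 (mod 109)
18^4 = (18^2)^2 ≡ 106^2 = 11236 ≡ 9 (mod 109)

9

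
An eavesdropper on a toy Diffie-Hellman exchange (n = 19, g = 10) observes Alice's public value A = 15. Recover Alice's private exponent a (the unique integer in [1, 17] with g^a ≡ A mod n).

7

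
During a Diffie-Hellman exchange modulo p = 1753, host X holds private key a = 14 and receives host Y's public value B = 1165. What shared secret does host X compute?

Shared key K = 1165^14 mod 1753.
1165^1 ≡ 1165 (mod 1753)
1165^2 = (1165^1)^2 ≡ 1165^2 = 1357225 ≡ 403 (mod 1753)
1165^4 = (1165^2)^2 ≡ 403^2 = 162409 ≡ 1133 (mod 1753)
1165^8 = (1165^4)^2 ≡ 1133^2 = 1283689 ≡ 493 (mod 1753)
1165^14 = 1165^8 · 1165^4 · 1165^2 ≡ 493 · 1133 · 403 ≡ 577 (mod 1753).

577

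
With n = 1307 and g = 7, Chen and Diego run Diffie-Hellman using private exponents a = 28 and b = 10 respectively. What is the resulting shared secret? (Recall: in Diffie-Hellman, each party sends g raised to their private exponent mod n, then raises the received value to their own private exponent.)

Diego sends B = g^b mod n = 7^10 mod 1307.
7^1 ≡ 7 (mod 1307)
7^2 = (7^1)^2 ≡ 7^2 = 49 ≡ 49 (mod 1307)
7^4 = (7^2)^2 ≡ 49^2 = 2401 ≡ 1094 (mod 1307)
7^8 = (7^4)^2 ≡ 1094^2 = 1196836 ≡ 931 (mod 1307)
7^10 = 7^8 · 7^2 ≡ 931 · 49 ≡ 1181 (mod 1307).
So B = 1181. Chen then computes K = B^a mod n = 1181^28 mod 1307.
1181^1 ≡ 1181 (mod 1307)
1181^2 = (1181^1)^2 ≡ 1181^2 = 1394761 ≡ 192 (mod 1307)
1181^4 = (1181^2)^2 ≡ 192^2 = 36864 ≡ 268 (mod 1307)
1181^8 = (1181^4)^2 ≡ 268^2 = 71824 ≡ 1246 (mod 1307)
1181^16 = (1181^8)^2 ≡ 1246^2 = 1552516 ≡ 1107 (mod 1307)
1181^28 = 1181^16 · 1181^8 · 1181^4 ≡ 1107 · 1246 · 268 ≡ 793 (mod 1307).

793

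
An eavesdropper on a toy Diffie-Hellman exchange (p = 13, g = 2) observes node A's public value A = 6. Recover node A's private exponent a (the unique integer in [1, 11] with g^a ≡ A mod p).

5

Try successive powers of 2 modulo 13:
2^1 ≡ 2
2^2 ≡ 4
2^3 ≡ 8
2^4 ≡ 3
2^5 ≡ 6
Found: a = 5.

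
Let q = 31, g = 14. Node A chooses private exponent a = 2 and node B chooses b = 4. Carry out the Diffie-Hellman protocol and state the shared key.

18

Node A sends A = g^a mod q = 14^2 mod 31.
14^1 ≡ 14 (mod 31)
14^2 = (14^1)^2 ≡ 14^2 = 196 ≡ 10 (mod 31)
So A = 10. Node B then computes K = A^b mod q = 10^4 mod 31.
10^1 ≡ 10 (mod 31)
10^2 = (10^1)^2 ≡ 10^2 = 100 ≡ 7 (mod 31)
10^4 = (10^2)^2 ≡ 7^2 = 49 ≡ 18 (mod 31)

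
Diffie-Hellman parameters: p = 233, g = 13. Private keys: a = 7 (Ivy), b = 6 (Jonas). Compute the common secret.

141

Ivy sends A = g^a mod p = 13^7 mod 233.
13^1 ≡ 13 (mod 233)
13^2 = (13^1)^2 ≡ 13^2 = 169 ≡ 169 (mod 233)
13^4 = (13^2)^2 ≡ 169^2 = 28561 ≡ 135 (mod 233)
13^7 = 13^4 · 13^2 · 13^1 ≡ 135 · 169 · 13 ≡ 219 (mod 233).
So A = 219. Jonas then computes K = A^b mod p = 219^6 mod 233.
219^1 ≡ 219 (mod 233)
219^2 = (219^1)^2 ≡ 219^2 = 47961 ≡ 196 (mod 233)
219^4 = (219^2)^2 ≡ 196^2 = 38416 ≡ 204 (mod 233)
219^6 = 219^4 · 219^2 ≡ 204 · 196 ≡ 141 (mod 233).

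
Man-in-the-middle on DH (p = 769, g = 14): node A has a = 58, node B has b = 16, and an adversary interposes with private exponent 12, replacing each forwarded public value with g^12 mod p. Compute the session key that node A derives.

469

Node A receives an adversary's public value M = 14^12 mod 769 instead of the honest one.
14^1 ≡ 14 (mod 769)
14^2 = (14^1)^2 ≡ 14^2 = 196 ≡ 196 (mod 769)
14^4 = (14^2)^2 ≡ 196^2 = 38416 ≡ 735 (mod 769)
14^8 = (14^4)^2 ≡ 735^2 = 540225 ≡ 387 (mod 769)
14^12 = 14^8 · 14^4 ≡ 387 · 735 ≡ 684 (mod 769).
So M = 684. Node A computes K = M^58 mod 769.
684^1 ≡ 684 (mod 769)
684^2 = (684^1)^2 ≡ 684^2 = 467856 ≡ 304 (mod 769)
684^4 = (684^2)^2 ≡ 304^2 = 92416 ≡ 136 (mod 769)
684^8 = (684^4)^2 ≡ 136^2 = 18496 ≡ 40 (mod 769)
684^16 = (684^8)^2 ≡ 40^2 = 1600 ≡ 62 (mod 769)
684^32 = (684^16)^2 ≡ 62^2 = 3844 ≡ 768 (mod 769)
684^58 = 684^32 · 684^16 · 684^8 · 684^2 ≡ 768 · 62 · 40 · 304 ≡ 469 (mod 769).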